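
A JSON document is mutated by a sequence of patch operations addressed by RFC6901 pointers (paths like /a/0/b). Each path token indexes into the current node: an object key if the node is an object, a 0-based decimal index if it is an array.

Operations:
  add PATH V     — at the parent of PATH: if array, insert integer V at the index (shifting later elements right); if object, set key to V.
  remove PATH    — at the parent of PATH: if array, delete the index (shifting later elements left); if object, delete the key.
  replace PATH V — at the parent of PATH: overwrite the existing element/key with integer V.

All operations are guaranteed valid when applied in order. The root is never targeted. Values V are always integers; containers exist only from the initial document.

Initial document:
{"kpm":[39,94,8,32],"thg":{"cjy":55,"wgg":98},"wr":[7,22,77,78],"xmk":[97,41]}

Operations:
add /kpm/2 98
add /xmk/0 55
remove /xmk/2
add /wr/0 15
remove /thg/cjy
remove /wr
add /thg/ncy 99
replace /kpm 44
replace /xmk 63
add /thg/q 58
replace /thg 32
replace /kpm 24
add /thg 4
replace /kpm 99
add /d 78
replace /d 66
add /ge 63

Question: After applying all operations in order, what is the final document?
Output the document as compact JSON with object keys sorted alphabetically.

Answer: {"d":66,"ge":63,"kpm":99,"thg":4,"xmk":63}

Derivation:
After op 1 (add /kpm/2 98): {"kpm":[39,94,98,8,32],"thg":{"cjy":55,"wgg":98},"wr":[7,22,77,78],"xmk":[97,41]}
After op 2 (add /xmk/0 55): {"kpm":[39,94,98,8,32],"thg":{"cjy":55,"wgg":98},"wr":[7,22,77,78],"xmk":[55,97,41]}
After op 3 (remove /xmk/2): {"kpm":[39,94,98,8,32],"thg":{"cjy":55,"wgg":98},"wr":[7,22,77,78],"xmk":[55,97]}
After op 4 (add /wr/0 15): {"kpm":[39,94,98,8,32],"thg":{"cjy":55,"wgg":98},"wr":[15,7,22,77,78],"xmk":[55,97]}
After op 5 (remove /thg/cjy): {"kpm":[39,94,98,8,32],"thg":{"wgg":98},"wr":[15,7,22,77,78],"xmk":[55,97]}
After op 6 (remove /wr): {"kpm":[39,94,98,8,32],"thg":{"wgg":98},"xmk":[55,97]}
After op 7 (add /thg/ncy 99): {"kpm":[39,94,98,8,32],"thg":{"ncy":99,"wgg":98},"xmk":[55,97]}
After op 8 (replace /kpm 44): {"kpm":44,"thg":{"ncy":99,"wgg":98},"xmk":[55,97]}
After op 9 (replace /xmk 63): {"kpm":44,"thg":{"ncy":99,"wgg":98},"xmk":63}
After op 10 (add /thg/q 58): {"kpm":44,"thg":{"ncy":99,"q":58,"wgg":98},"xmk":63}
After op 11 (replace /thg 32): {"kpm":44,"thg":32,"xmk":63}
After op 12 (replace /kpm 24): {"kpm":24,"thg":32,"xmk":63}
After op 13 (add /thg 4): {"kpm":24,"thg":4,"xmk":63}
After op 14 (replace /kpm 99): {"kpm":99,"thg":4,"xmk":63}
After op 15 (add /d 78): {"d":78,"kpm":99,"thg":4,"xmk":63}
After op 16 (replace /d 66): {"d":66,"kpm":99,"thg":4,"xmk":63}
After op 17 (add /ge 63): {"d":66,"ge":63,"kpm":99,"thg":4,"xmk":63}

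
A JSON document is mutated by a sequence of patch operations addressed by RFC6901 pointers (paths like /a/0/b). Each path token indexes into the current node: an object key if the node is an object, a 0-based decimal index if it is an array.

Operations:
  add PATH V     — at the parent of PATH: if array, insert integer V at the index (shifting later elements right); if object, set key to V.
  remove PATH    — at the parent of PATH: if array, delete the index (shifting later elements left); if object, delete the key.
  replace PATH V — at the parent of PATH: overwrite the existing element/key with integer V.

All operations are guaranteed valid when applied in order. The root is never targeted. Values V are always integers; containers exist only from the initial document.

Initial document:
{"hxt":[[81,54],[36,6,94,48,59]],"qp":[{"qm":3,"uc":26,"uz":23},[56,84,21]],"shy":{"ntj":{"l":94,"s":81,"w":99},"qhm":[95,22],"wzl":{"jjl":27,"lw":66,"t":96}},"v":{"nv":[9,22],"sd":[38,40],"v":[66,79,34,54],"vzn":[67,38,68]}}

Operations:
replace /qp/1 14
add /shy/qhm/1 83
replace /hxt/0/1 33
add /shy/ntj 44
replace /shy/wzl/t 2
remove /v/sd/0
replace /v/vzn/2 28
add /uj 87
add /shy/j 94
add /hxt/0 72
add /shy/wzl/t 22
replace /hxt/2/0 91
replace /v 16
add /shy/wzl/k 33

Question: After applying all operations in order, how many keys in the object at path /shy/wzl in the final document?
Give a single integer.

After op 1 (replace /qp/1 14): {"hxt":[[81,54],[36,6,94,48,59]],"qp":[{"qm":3,"uc":26,"uz":23},14],"shy":{"ntj":{"l":94,"s":81,"w":99},"qhm":[95,22],"wzl":{"jjl":27,"lw":66,"t":96}},"v":{"nv":[9,22],"sd":[38,40],"v":[66,79,34,54],"vzn":[67,38,68]}}
After op 2 (add /shy/qhm/1 83): {"hxt":[[81,54],[36,6,94,48,59]],"qp":[{"qm":3,"uc":26,"uz":23},14],"shy":{"ntj":{"l":94,"s":81,"w":99},"qhm":[95,83,22],"wzl":{"jjl":27,"lw":66,"t":96}},"v":{"nv":[9,22],"sd":[38,40],"v":[66,79,34,54],"vzn":[67,38,68]}}
After op 3 (replace /hxt/0/1 33): {"hxt":[[81,33],[36,6,94,48,59]],"qp":[{"qm":3,"uc":26,"uz":23},14],"shy":{"ntj":{"l":94,"s":81,"w":99},"qhm":[95,83,22],"wzl":{"jjl":27,"lw":66,"t":96}},"v":{"nv":[9,22],"sd":[38,40],"v":[66,79,34,54],"vzn":[67,38,68]}}
After op 4 (add /shy/ntj 44): {"hxt":[[81,33],[36,6,94,48,59]],"qp":[{"qm":3,"uc":26,"uz":23},14],"shy":{"ntj":44,"qhm":[95,83,22],"wzl":{"jjl":27,"lw":66,"t":96}},"v":{"nv":[9,22],"sd":[38,40],"v":[66,79,34,54],"vzn":[67,38,68]}}
After op 5 (replace /shy/wzl/t 2): {"hxt":[[81,33],[36,6,94,48,59]],"qp":[{"qm":3,"uc":26,"uz":23},14],"shy":{"ntj":44,"qhm":[95,83,22],"wzl":{"jjl":27,"lw":66,"t":2}},"v":{"nv":[9,22],"sd":[38,40],"v":[66,79,34,54],"vzn":[67,38,68]}}
After op 6 (remove /v/sd/0): {"hxt":[[81,33],[36,6,94,48,59]],"qp":[{"qm":3,"uc":26,"uz":23},14],"shy":{"ntj":44,"qhm":[95,83,22],"wzl":{"jjl":27,"lw":66,"t":2}},"v":{"nv":[9,22],"sd":[40],"v":[66,79,34,54],"vzn":[67,38,68]}}
After op 7 (replace /v/vzn/2 28): {"hxt":[[81,33],[36,6,94,48,59]],"qp":[{"qm":3,"uc":26,"uz":23},14],"shy":{"ntj":44,"qhm":[95,83,22],"wzl":{"jjl":27,"lw":66,"t":2}},"v":{"nv":[9,22],"sd":[40],"v":[66,79,34,54],"vzn":[67,38,28]}}
After op 8 (add /uj 87): {"hxt":[[81,33],[36,6,94,48,59]],"qp":[{"qm":3,"uc":26,"uz":23},14],"shy":{"ntj":44,"qhm":[95,83,22],"wzl":{"jjl":27,"lw":66,"t":2}},"uj":87,"v":{"nv":[9,22],"sd":[40],"v":[66,79,34,54],"vzn":[67,38,28]}}
After op 9 (add /shy/j 94): {"hxt":[[81,33],[36,6,94,48,59]],"qp":[{"qm":3,"uc":26,"uz":23},14],"shy":{"j":94,"ntj":44,"qhm":[95,83,22],"wzl":{"jjl":27,"lw":66,"t":2}},"uj":87,"v":{"nv":[9,22],"sd":[40],"v":[66,79,34,54],"vzn":[67,38,28]}}
After op 10 (add /hxt/0 72): {"hxt":[72,[81,33],[36,6,94,48,59]],"qp":[{"qm":3,"uc":26,"uz":23},14],"shy":{"j":94,"ntj":44,"qhm":[95,83,22],"wzl":{"jjl":27,"lw":66,"t":2}},"uj":87,"v":{"nv":[9,22],"sd":[40],"v":[66,79,34,54],"vzn":[67,38,28]}}
After op 11 (add /shy/wzl/t 22): {"hxt":[72,[81,33],[36,6,94,48,59]],"qp":[{"qm":3,"uc":26,"uz":23},14],"shy":{"j":94,"ntj":44,"qhm":[95,83,22],"wzl":{"jjl":27,"lw":66,"t":22}},"uj":87,"v":{"nv":[9,22],"sd":[40],"v":[66,79,34,54],"vzn":[67,38,28]}}
After op 12 (replace /hxt/2/0 91): {"hxt":[72,[81,33],[91,6,94,48,59]],"qp":[{"qm":3,"uc":26,"uz":23},14],"shy":{"j":94,"ntj":44,"qhm":[95,83,22],"wzl":{"jjl":27,"lw":66,"t":22}},"uj":87,"v":{"nv":[9,22],"sd":[40],"v":[66,79,34,54],"vzn":[67,38,28]}}
After op 13 (replace /v 16): {"hxt":[72,[81,33],[91,6,94,48,59]],"qp":[{"qm":3,"uc":26,"uz":23},14],"shy":{"j":94,"ntj":44,"qhm":[95,83,22],"wzl":{"jjl":27,"lw":66,"t":22}},"uj":87,"v":16}
After op 14 (add /shy/wzl/k 33): {"hxt":[72,[81,33],[91,6,94,48,59]],"qp":[{"qm":3,"uc":26,"uz":23},14],"shy":{"j":94,"ntj":44,"qhm":[95,83,22],"wzl":{"jjl":27,"k":33,"lw":66,"t":22}},"uj":87,"v":16}
Size at path /shy/wzl: 4

Answer: 4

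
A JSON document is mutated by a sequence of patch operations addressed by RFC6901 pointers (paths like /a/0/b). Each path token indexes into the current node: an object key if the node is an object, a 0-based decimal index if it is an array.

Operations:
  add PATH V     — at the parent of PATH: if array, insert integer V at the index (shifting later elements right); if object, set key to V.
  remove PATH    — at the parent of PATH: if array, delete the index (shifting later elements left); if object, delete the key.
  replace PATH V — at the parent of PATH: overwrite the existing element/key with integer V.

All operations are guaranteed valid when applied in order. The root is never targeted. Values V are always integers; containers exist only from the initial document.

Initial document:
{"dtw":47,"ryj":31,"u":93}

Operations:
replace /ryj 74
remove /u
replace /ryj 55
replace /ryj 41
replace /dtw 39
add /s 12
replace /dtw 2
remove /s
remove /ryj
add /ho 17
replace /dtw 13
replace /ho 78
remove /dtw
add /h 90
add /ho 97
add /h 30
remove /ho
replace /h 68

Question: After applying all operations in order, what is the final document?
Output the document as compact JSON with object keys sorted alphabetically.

After op 1 (replace /ryj 74): {"dtw":47,"ryj":74,"u":93}
After op 2 (remove /u): {"dtw":47,"ryj":74}
After op 3 (replace /ryj 55): {"dtw":47,"ryj":55}
After op 4 (replace /ryj 41): {"dtw":47,"ryj":41}
After op 5 (replace /dtw 39): {"dtw":39,"ryj":41}
After op 6 (add /s 12): {"dtw":39,"ryj":41,"s":12}
After op 7 (replace /dtw 2): {"dtw":2,"ryj":41,"s":12}
After op 8 (remove /s): {"dtw":2,"ryj":41}
After op 9 (remove /ryj): {"dtw":2}
After op 10 (add /ho 17): {"dtw":2,"ho":17}
After op 11 (replace /dtw 13): {"dtw":13,"ho":17}
After op 12 (replace /ho 78): {"dtw":13,"ho":78}
After op 13 (remove /dtw): {"ho":78}
After op 14 (add /h 90): {"h":90,"ho":78}
After op 15 (add /ho 97): {"h":90,"ho":97}
After op 16 (add /h 30): {"h":30,"ho":97}
After op 17 (remove /ho): {"h":30}
After op 18 (replace /h 68): {"h":68}

Answer: {"h":68}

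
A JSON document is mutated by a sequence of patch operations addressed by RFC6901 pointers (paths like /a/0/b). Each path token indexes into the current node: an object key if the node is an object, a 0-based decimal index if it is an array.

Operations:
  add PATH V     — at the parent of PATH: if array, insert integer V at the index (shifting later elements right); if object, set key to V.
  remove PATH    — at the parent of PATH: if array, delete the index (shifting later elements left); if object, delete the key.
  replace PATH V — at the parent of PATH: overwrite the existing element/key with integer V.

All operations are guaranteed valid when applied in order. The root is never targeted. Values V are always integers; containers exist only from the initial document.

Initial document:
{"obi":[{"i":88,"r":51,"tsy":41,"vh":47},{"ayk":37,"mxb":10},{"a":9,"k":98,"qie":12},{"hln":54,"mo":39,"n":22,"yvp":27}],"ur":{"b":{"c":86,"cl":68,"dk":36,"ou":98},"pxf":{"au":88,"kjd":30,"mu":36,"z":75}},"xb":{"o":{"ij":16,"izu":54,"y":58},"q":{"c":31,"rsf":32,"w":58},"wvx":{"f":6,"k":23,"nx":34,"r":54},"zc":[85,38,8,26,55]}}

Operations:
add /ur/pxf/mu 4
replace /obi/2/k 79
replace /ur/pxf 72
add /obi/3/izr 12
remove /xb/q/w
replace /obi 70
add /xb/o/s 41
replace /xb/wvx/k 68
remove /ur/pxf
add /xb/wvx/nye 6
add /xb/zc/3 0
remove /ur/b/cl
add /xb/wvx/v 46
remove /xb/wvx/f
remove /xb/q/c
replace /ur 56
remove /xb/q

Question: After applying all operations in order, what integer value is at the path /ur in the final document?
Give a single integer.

Answer: 56

Derivation:
After op 1 (add /ur/pxf/mu 4): {"obi":[{"i":88,"r":51,"tsy":41,"vh":47},{"ayk":37,"mxb":10},{"a":9,"k":98,"qie":12},{"hln":54,"mo":39,"n":22,"yvp":27}],"ur":{"b":{"c":86,"cl":68,"dk":36,"ou":98},"pxf":{"au":88,"kjd":30,"mu":4,"z":75}},"xb":{"o":{"ij":16,"izu":54,"y":58},"q":{"c":31,"rsf":32,"w":58},"wvx":{"f":6,"k":23,"nx":34,"r":54},"zc":[85,38,8,26,55]}}
After op 2 (replace /obi/2/k 79): {"obi":[{"i":88,"r":51,"tsy":41,"vh":47},{"ayk":37,"mxb":10},{"a":9,"k":79,"qie":12},{"hln":54,"mo":39,"n":22,"yvp":27}],"ur":{"b":{"c":86,"cl":68,"dk":36,"ou":98},"pxf":{"au":88,"kjd":30,"mu":4,"z":75}},"xb":{"o":{"ij":16,"izu":54,"y":58},"q":{"c":31,"rsf":32,"w":58},"wvx":{"f":6,"k":23,"nx":34,"r":54},"zc":[85,38,8,26,55]}}
After op 3 (replace /ur/pxf 72): {"obi":[{"i":88,"r":51,"tsy":41,"vh":47},{"ayk":37,"mxb":10},{"a":9,"k":79,"qie":12},{"hln":54,"mo":39,"n":22,"yvp":27}],"ur":{"b":{"c":86,"cl":68,"dk":36,"ou":98},"pxf":72},"xb":{"o":{"ij":16,"izu":54,"y":58},"q":{"c":31,"rsf":32,"w":58},"wvx":{"f":6,"k":23,"nx":34,"r":54},"zc":[85,38,8,26,55]}}
After op 4 (add /obi/3/izr 12): {"obi":[{"i":88,"r":51,"tsy":41,"vh":47},{"ayk":37,"mxb":10},{"a":9,"k":79,"qie":12},{"hln":54,"izr":12,"mo":39,"n":22,"yvp":27}],"ur":{"b":{"c":86,"cl":68,"dk":36,"ou":98},"pxf":72},"xb":{"o":{"ij":16,"izu":54,"y":58},"q":{"c":31,"rsf":32,"w":58},"wvx":{"f":6,"k":23,"nx":34,"r":54},"zc":[85,38,8,26,55]}}
After op 5 (remove /xb/q/w): {"obi":[{"i":88,"r":51,"tsy":41,"vh":47},{"ayk":37,"mxb":10},{"a":9,"k":79,"qie":12},{"hln":54,"izr":12,"mo":39,"n":22,"yvp":27}],"ur":{"b":{"c":86,"cl":68,"dk":36,"ou":98},"pxf":72},"xb":{"o":{"ij":16,"izu":54,"y":58},"q":{"c":31,"rsf":32},"wvx":{"f":6,"k":23,"nx":34,"r":54},"zc":[85,38,8,26,55]}}
After op 6 (replace /obi 70): {"obi":70,"ur":{"b":{"c":86,"cl":68,"dk":36,"ou":98},"pxf":72},"xb":{"o":{"ij":16,"izu":54,"y":58},"q":{"c":31,"rsf":32},"wvx":{"f":6,"k":23,"nx":34,"r":54},"zc":[85,38,8,26,55]}}
After op 7 (add /xb/o/s 41): {"obi":70,"ur":{"b":{"c":86,"cl":68,"dk":36,"ou":98},"pxf":72},"xb":{"o":{"ij":16,"izu":54,"s":41,"y":58},"q":{"c":31,"rsf":32},"wvx":{"f":6,"k":23,"nx":34,"r":54},"zc":[85,38,8,26,55]}}
After op 8 (replace /xb/wvx/k 68): {"obi":70,"ur":{"b":{"c":86,"cl":68,"dk":36,"ou":98},"pxf":72},"xb":{"o":{"ij":16,"izu":54,"s":41,"y":58},"q":{"c":31,"rsf":32},"wvx":{"f":6,"k":68,"nx":34,"r":54},"zc":[85,38,8,26,55]}}
After op 9 (remove /ur/pxf): {"obi":70,"ur":{"b":{"c":86,"cl":68,"dk":36,"ou":98}},"xb":{"o":{"ij":16,"izu":54,"s":41,"y":58},"q":{"c":31,"rsf":32},"wvx":{"f":6,"k":68,"nx":34,"r":54},"zc":[85,38,8,26,55]}}
After op 10 (add /xb/wvx/nye 6): {"obi":70,"ur":{"b":{"c":86,"cl":68,"dk":36,"ou":98}},"xb":{"o":{"ij":16,"izu":54,"s":41,"y":58},"q":{"c":31,"rsf":32},"wvx":{"f":6,"k":68,"nx":34,"nye":6,"r":54},"zc":[85,38,8,26,55]}}
After op 11 (add /xb/zc/3 0): {"obi":70,"ur":{"b":{"c":86,"cl":68,"dk":36,"ou":98}},"xb":{"o":{"ij":16,"izu":54,"s":41,"y":58},"q":{"c":31,"rsf":32},"wvx":{"f":6,"k":68,"nx":34,"nye":6,"r":54},"zc":[85,38,8,0,26,55]}}
After op 12 (remove /ur/b/cl): {"obi":70,"ur":{"b":{"c":86,"dk":36,"ou":98}},"xb":{"o":{"ij":16,"izu":54,"s":41,"y":58},"q":{"c":31,"rsf":32},"wvx":{"f":6,"k":68,"nx":34,"nye":6,"r":54},"zc":[85,38,8,0,26,55]}}
After op 13 (add /xb/wvx/v 46): {"obi":70,"ur":{"b":{"c":86,"dk":36,"ou":98}},"xb":{"o":{"ij":16,"izu":54,"s":41,"y":58},"q":{"c":31,"rsf":32},"wvx":{"f":6,"k":68,"nx":34,"nye":6,"r":54,"v":46},"zc":[85,38,8,0,26,55]}}
After op 14 (remove /xb/wvx/f): {"obi":70,"ur":{"b":{"c":86,"dk":36,"ou":98}},"xb":{"o":{"ij":16,"izu":54,"s":41,"y":58},"q":{"c":31,"rsf":32},"wvx":{"k":68,"nx":34,"nye":6,"r":54,"v":46},"zc":[85,38,8,0,26,55]}}
After op 15 (remove /xb/q/c): {"obi":70,"ur":{"b":{"c":86,"dk":36,"ou":98}},"xb":{"o":{"ij":16,"izu":54,"s":41,"y":58},"q":{"rsf":32},"wvx":{"k":68,"nx":34,"nye":6,"r":54,"v":46},"zc":[85,38,8,0,26,55]}}
After op 16 (replace /ur 56): {"obi":70,"ur":56,"xb":{"o":{"ij":16,"izu":54,"s":41,"y":58},"q":{"rsf":32},"wvx":{"k":68,"nx":34,"nye":6,"r":54,"v":46},"zc":[85,38,8,0,26,55]}}
After op 17 (remove /xb/q): {"obi":70,"ur":56,"xb":{"o":{"ij":16,"izu":54,"s":41,"y":58},"wvx":{"k":68,"nx":34,"nye":6,"r":54,"v":46},"zc":[85,38,8,0,26,55]}}
Value at /ur: 56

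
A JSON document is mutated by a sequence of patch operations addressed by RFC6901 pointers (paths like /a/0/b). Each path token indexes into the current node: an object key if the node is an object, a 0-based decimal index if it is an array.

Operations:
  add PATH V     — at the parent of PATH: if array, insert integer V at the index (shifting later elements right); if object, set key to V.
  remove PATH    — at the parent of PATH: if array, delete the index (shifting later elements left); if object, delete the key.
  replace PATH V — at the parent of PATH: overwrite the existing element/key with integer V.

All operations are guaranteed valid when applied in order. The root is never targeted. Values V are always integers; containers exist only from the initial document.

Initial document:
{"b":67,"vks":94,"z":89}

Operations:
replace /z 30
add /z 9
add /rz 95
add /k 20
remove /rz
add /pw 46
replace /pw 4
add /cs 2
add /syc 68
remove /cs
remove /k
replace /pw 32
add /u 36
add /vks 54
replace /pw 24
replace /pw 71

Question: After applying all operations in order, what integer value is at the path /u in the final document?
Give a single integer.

After op 1 (replace /z 30): {"b":67,"vks":94,"z":30}
After op 2 (add /z 9): {"b":67,"vks":94,"z":9}
After op 3 (add /rz 95): {"b":67,"rz":95,"vks":94,"z":9}
After op 4 (add /k 20): {"b":67,"k":20,"rz":95,"vks":94,"z":9}
After op 5 (remove /rz): {"b":67,"k":20,"vks":94,"z":9}
After op 6 (add /pw 46): {"b":67,"k":20,"pw":46,"vks":94,"z":9}
After op 7 (replace /pw 4): {"b":67,"k":20,"pw":4,"vks":94,"z":9}
After op 8 (add /cs 2): {"b":67,"cs":2,"k":20,"pw":4,"vks":94,"z":9}
After op 9 (add /syc 68): {"b":67,"cs":2,"k":20,"pw":4,"syc":68,"vks":94,"z":9}
After op 10 (remove /cs): {"b":67,"k":20,"pw":4,"syc":68,"vks":94,"z":9}
After op 11 (remove /k): {"b":67,"pw":4,"syc":68,"vks":94,"z":9}
After op 12 (replace /pw 32): {"b":67,"pw":32,"syc":68,"vks":94,"z":9}
After op 13 (add /u 36): {"b":67,"pw":32,"syc":68,"u":36,"vks":94,"z":9}
After op 14 (add /vks 54): {"b":67,"pw":32,"syc":68,"u":36,"vks":54,"z":9}
After op 15 (replace /pw 24): {"b":67,"pw":24,"syc":68,"u":36,"vks":54,"z":9}
After op 16 (replace /pw 71): {"b":67,"pw":71,"syc":68,"u":36,"vks":54,"z":9}
Value at /u: 36

Answer: 36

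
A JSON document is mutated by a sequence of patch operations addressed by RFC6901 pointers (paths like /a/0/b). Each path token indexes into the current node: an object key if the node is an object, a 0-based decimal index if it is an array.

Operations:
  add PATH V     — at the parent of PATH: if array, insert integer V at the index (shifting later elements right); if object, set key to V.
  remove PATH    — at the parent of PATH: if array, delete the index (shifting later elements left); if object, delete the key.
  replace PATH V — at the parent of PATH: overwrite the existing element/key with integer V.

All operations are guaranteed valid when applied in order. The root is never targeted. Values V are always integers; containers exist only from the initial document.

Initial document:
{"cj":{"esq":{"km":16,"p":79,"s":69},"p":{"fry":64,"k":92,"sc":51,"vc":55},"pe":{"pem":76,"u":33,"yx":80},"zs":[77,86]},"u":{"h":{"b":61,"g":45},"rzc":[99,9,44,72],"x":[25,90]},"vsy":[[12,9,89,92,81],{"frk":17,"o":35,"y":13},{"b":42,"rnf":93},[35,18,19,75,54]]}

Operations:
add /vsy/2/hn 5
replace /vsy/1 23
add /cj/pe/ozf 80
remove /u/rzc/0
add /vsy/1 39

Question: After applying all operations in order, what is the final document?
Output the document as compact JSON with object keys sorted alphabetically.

Answer: {"cj":{"esq":{"km":16,"p":79,"s":69},"p":{"fry":64,"k":92,"sc":51,"vc":55},"pe":{"ozf":80,"pem":76,"u":33,"yx":80},"zs":[77,86]},"u":{"h":{"b":61,"g":45},"rzc":[9,44,72],"x":[25,90]},"vsy":[[12,9,89,92,81],39,23,{"b":42,"hn":5,"rnf":93},[35,18,19,75,54]]}

Derivation:
After op 1 (add /vsy/2/hn 5): {"cj":{"esq":{"km":16,"p":79,"s":69},"p":{"fry":64,"k":92,"sc":51,"vc":55},"pe":{"pem":76,"u":33,"yx":80},"zs":[77,86]},"u":{"h":{"b":61,"g":45},"rzc":[99,9,44,72],"x":[25,90]},"vsy":[[12,9,89,92,81],{"frk":17,"o":35,"y":13},{"b":42,"hn":5,"rnf":93},[35,18,19,75,54]]}
After op 2 (replace /vsy/1 23): {"cj":{"esq":{"km":16,"p":79,"s":69},"p":{"fry":64,"k":92,"sc":51,"vc":55},"pe":{"pem":76,"u":33,"yx":80},"zs":[77,86]},"u":{"h":{"b":61,"g":45},"rzc":[99,9,44,72],"x":[25,90]},"vsy":[[12,9,89,92,81],23,{"b":42,"hn":5,"rnf":93},[35,18,19,75,54]]}
After op 3 (add /cj/pe/ozf 80): {"cj":{"esq":{"km":16,"p":79,"s":69},"p":{"fry":64,"k":92,"sc":51,"vc":55},"pe":{"ozf":80,"pem":76,"u":33,"yx":80},"zs":[77,86]},"u":{"h":{"b":61,"g":45},"rzc":[99,9,44,72],"x":[25,90]},"vsy":[[12,9,89,92,81],23,{"b":42,"hn":5,"rnf":93},[35,18,19,75,54]]}
After op 4 (remove /u/rzc/0): {"cj":{"esq":{"km":16,"p":79,"s":69},"p":{"fry":64,"k":92,"sc":51,"vc":55},"pe":{"ozf":80,"pem":76,"u":33,"yx":80},"zs":[77,86]},"u":{"h":{"b":61,"g":45},"rzc":[9,44,72],"x":[25,90]},"vsy":[[12,9,89,92,81],23,{"b":42,"hn":5,"rnf":93},[35,18,19,75,54]]}
After op 5 (add /vsy/1 39): {"cj":{"esq":{"km":16,"p":79,"s":69},"p":{"fry":64,"k":92,"sc":51,"vc":55},"pe":{"ozf":80,"pem":76,"u":33,"yx":80},"zs":[77,86]},"u":{"h":{"b":61,"g":45},"rzc":[9,44,72],"x":[25,90]},"vsy":[[12,9,89,92,81],39,23,{"b":42,"hn":5,"rnf":93},[35,18,19,75,54]]}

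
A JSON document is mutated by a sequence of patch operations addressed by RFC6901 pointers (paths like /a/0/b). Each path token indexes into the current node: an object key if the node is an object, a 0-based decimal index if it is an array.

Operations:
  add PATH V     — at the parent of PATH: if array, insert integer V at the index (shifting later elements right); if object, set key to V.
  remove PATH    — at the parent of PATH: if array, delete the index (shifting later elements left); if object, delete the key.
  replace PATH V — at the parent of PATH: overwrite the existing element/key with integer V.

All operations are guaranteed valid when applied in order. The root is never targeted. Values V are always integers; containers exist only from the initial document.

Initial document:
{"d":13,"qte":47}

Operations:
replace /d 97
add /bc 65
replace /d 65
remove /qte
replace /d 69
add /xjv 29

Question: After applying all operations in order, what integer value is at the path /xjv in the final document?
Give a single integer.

Answer: 29

Derivation:
After op 1 (replace /d 97): {"d":97,"qte":47}
After op 2 (add /bc 65): {"bc":65,"d":97,"qte":47}
After op 3 (replace /d 65): {"bc":65,"d":65,"qte":47}
After op 4 (remove /qte): {"bc":65,"d":65}
After op 5 (replace /d 69): {"bc":65,"d":69}
After op 6 (add /xjv 29): {"bc":65,"d":69,"xjv":29}
Value at /xjv: 29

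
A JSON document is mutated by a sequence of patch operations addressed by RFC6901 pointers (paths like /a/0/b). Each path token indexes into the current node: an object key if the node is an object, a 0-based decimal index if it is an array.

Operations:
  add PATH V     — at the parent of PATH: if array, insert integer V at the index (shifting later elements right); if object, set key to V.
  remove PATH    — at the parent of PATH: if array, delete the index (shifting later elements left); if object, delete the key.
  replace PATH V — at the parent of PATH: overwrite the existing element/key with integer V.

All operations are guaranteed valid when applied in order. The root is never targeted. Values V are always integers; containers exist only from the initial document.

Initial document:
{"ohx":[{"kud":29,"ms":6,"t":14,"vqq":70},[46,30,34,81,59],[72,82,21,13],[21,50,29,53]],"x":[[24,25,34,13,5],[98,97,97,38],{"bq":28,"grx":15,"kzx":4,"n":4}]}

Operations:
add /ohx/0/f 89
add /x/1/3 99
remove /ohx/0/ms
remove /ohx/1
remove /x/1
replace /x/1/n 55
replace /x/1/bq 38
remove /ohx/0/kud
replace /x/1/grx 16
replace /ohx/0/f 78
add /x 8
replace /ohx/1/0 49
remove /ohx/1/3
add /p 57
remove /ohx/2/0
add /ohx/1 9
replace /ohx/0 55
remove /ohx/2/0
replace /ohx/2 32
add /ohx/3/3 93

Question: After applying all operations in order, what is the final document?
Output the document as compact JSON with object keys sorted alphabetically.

Answer: {"ohx":[55,9,32,[50,29,53,93]],"p":57,"x":8}

Derivation:
After op 1 (add /ohx/0/f 89): {"ohx":[{"f":89,"kud":29,"ms":6,"t":14,"vqq":70},[46,30,34,81,59],[72,82,21,13],[21,50,29,53]],"x":[[24,25,34,13,5],[98,97,97,38],{"bq":28,"grx":15,"kzx":4,"n":4}]}
After op 2 (add /x/1/3 99): {"ohx":[{"f":89,"kud":29,"ms":6,"t":14,"vqq":70},[46,30,34,81,59],[72,82,21,13],[21,50,29,53]],"x":[[24,25,34,13,5],[98,97,97,99,38],{"bq":28,"grx":15,"kzx":4,"n":4}]}
After op 3 (remove /ohx/0/ms): {"ohx":[{"f":89,"kud":29,"t":14,"vqq":70},[46,30,34,81,59],[72,82,21,13],[21,50,29,53]],"x":[[24,25,34,13,5],[98,97,97,99,38],{"bq":28,"grx":15,"kzx":4,"n":4}]}
After op 4 (remove /ohx/1): {"ohx":[{"f":89,"kud":29,"t":14,"vqq":70},[72,82,21,13],[21,50,29,53]],"x":[[24,25,34,13,5],[98,97,97,99,38],{"bq":28,"grx":15,"kzx":4,"n":4}]}
After op 5 (remove /x/1): {"ohx":[{"f":89,"kud":29,"t":14,"vqq":70},[72,82,21,13],[21,50,29,53]],"x":[[24,25,34,13,5],{"bq":28,"grx":15,"kzx":4,"n":4}]}
After op 6 (replace /x/1/n 55): {"ohx":[{"f":89,"kud":29,"t":14,"vqq":70},[72,82,21,13],[21,50,29,53]],"x":[[24,25,34,13,5],{"bq":28,"grx":15,"kzx":4,"n":55}]}
After op 7 (replace /x/1/bq 38): {"ohx":[{"f":89,"kud":29,"t":14,"vqq":70},[72,82,21,13],[21,50,29,53]],"x":[[24,25,34,13,5],{"bq":38,"grx":15,"kzx":4,"n":55}]}
After op 8 (remove /ohx/0/kud): {"ohx":[{"f":89,"t":14,"vqq":70},[72,82,21,13],[21,50,29,53]],"x":[[24,25,34,13,5],{"bq":38,"grx":15,"kzx":4,"n":55}]}
After op 9 (replace /x/1/grx 16): {"ohx":[{"f":89,"t":14,"vqq":70},[72,82,21,13],[21,50,29,53]],"x":[[24,25,34,13,5],{"bq":38,"grx":16,"kzx":4,"n":55}]}
After op 10 (replace /ohx/0/f 78): {"ohx":[{"f":78,"t":14,"vqq":70},[72,82,21,13],[21,50,29,53]],"x":[[24,25,34,13,5],{"bq":38,"grx":16,"kzx":4,"n":55}]}
After op 11 (add /x 8): {"ohx":[{"f":78,"t":14,"vqq":70},[72,82,21,13],[21,50,29,53]],"x":8}
After op 12 (replace /ohx/1/0 49): {"ohx":[{"f":78,"t":14,"vqq":70},[49,82,21,13],[21,50,29,53]],"x":8}
After op 13 (remove /ohx/1/3): {"ohx":[{"f":78,"t":14,"vqq":70},[49,82,21],[21,50,29,53]],"x":8}
After op 14 (add /p 57): {"ohx":[{"f":78,"t":14,"vqq":70},[49,82,21],[21,50,29,53]],"p":57,"x":8}
After op 15 (remove /ohx/2/0): {"ohx":[{"f":78,"t":14,"vqq":70},[49,82,21],[50,29,53]],"p":57,"x":8}
After op 16 (add /ohx/1 9): {"ohx":[{"f":78,"t":14,"vqq":70},9,[49,82,21],[50,29,53]],"p":57,"x":8}
After op 17 (replace /ohx/0 55): {"ohx":[55,9,[49,82,21],[50,29,53]],"p":57,"x":8}
After op 18 (remove /ohx/2/0): {"ohx":[55,9,[82,21],[50,29,53]],"p":57,"x":8}
After op 19 (replace /ohx/2 32): {"ohx":[55,9,32,[50,29,53]],"p":57,"x":8}
After op 20 (add /ohx/3/3 93): {"ohx":[55,9,32,[50,29,53,93]],"p":57,"x":8}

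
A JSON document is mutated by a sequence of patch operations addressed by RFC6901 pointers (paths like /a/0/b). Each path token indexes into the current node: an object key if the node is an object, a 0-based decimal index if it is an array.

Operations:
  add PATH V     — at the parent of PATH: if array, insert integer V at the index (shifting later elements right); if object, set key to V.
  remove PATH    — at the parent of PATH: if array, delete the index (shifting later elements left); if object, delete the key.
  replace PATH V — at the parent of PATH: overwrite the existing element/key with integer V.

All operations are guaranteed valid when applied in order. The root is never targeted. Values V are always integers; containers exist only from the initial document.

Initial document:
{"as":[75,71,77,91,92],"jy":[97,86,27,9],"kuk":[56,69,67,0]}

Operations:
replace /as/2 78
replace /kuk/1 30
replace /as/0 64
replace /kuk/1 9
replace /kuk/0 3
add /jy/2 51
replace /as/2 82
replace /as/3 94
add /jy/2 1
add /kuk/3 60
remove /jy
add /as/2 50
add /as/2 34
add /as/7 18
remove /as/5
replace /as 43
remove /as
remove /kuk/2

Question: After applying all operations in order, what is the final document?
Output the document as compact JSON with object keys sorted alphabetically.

Answer: {"kuk":[3,9,60,0]}

Derivation:
After op 1 (replace /as/2 78): {"as":[75,71,78,91,92],"jy":[97,86,27,9],"kuk":[56,69,67,0]}
After op 2 (replace /kuk/1 30): {"as":[75,71,78,91,92],"jy":[97,86,27,9],"kuk":[56,30,67,0]}
After op 3 (replace /as/0 64): {"as":[64,71,78,91,92],"jy":[97,86,27,9],"kuk":[56,30,67,0]}
After op 4 (replace /kuk/1 9): {"as":[64,71,78,91,92],"jy":[97,86,27,9],"kuk":[56,9,67,0]}
After op 5 (replace /kuk/0 3): {"as":[64,71,78,91,92],"jy":[97,86,27,9],"kuk":[3,9,67,0]}
After op 6 (add /jy/2 51): {"as":[64,71,78,91,92],"jy":[97,86,51,27,9],"kuk":[3,9,67,0]}
After op 7 (replace /as/2 82): {"as":[64,71,82,91,92],"jy":[97,86,51,27,9],"kuk":[3,9,67,0]}
After op 8 (replace /as/3 94): {"as":[64,71,82,94,92],"jy":[97,86,51,27,9],"kuk":[3,9,67,0]}
After op 9 (add /jy/2 1): {"as":[64,71,82,94,92],"jy":[97,86,1,51,27,9],"kuk":[3,9,67,0]}
After op 10 (add /kuk/3 60): {"as":[64,71,82,94,92],"jy":[97,86,1,51,27,9],"kuk":[3,9,67,60,0]}
After op 11 (remove /jy): {"as":[64,71,82,94,92],"kuk":[3,9,67,60,0]}
After op 12 (add /as/2 50): {"as":[64,71,50,82,94,92],"kuk":[3,9,67,60,0]}
After op 13 (add /as/2 34): {"as":[64,71,34,50,82,94,92],"kuk":[3,9,67,60,0]}
After op 14 (add /as/7 18): {"as":[64,71,34,50,82,94,92,18],"kuk":[3,9,67,60,0]}
After op 15 (remove /as/5): {"as":[64,71,34,50,82,92,18],"kuk":[3,9,67,60,0]}
After op 16 (replace /as 43): {"as":43,"kuk":[3,9,67,60,0]}
After op 17 (remove /as): {"kuk":[3,9,67,60,0]}
After op 18 (remove /kuk/2): {"kuk":[3,9,60,0]}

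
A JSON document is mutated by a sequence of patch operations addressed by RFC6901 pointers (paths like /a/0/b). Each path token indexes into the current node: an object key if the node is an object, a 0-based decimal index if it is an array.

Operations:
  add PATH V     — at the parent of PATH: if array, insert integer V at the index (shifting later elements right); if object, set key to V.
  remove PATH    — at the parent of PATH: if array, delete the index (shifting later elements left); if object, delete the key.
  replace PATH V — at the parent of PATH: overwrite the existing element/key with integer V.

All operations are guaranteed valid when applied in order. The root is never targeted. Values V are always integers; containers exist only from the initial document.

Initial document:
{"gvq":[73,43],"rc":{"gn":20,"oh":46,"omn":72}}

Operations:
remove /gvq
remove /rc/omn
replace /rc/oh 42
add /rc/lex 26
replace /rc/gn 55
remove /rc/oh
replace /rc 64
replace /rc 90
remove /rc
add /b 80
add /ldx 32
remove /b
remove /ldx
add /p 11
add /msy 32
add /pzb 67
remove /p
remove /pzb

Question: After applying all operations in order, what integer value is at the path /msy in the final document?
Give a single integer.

Answer: 32

Derivation:
After op 1 (remove /gvq): {"rc":{"gn":20,"oh":46,"omn":72}}
After op 2 (remove /rc/omn): {"rc":{"gn":20,"oh":46}}
After op 3 (replace /rc/oh 42): {"rc":{"gn":20,"oh":42}}
After op 4 (add /rc/lex 26): {"rc":{"gn":20,"lex":26,"oh":42}}
After op 5 (replace /rc/gn 55): {"rc":{"gn":55,"lex":26,"oh":42}}
After op 6 (remove /rc/oh): {"rc":{"gn":55,"lex":26}}
After op 7 (replace /rc 64): {"rc":64}
After op 8 (replace /rc 90): {"rc":90}
After op 9 (remove /rc): {}
After op 10 (add /b 80): {"b":80}
After op 11 (add /ldx 32): {"b":80,"ldx":32}
After op 12 (remove /b): {"ldx":32}
After op 13 (remove /ldx): {}
After op 14 (add /p 11): {"p":11}
After op 15 (add /msy 32): {"msy":32,"p":11}
After op 16 (add /pzb 67): {"msy":32,"p":11,"pzb":67}
After op 17 (remove /p): {"msy":32,"pzb":67}
After op 18 (remove /pzb): {"msy":32}
Value at /msy: 32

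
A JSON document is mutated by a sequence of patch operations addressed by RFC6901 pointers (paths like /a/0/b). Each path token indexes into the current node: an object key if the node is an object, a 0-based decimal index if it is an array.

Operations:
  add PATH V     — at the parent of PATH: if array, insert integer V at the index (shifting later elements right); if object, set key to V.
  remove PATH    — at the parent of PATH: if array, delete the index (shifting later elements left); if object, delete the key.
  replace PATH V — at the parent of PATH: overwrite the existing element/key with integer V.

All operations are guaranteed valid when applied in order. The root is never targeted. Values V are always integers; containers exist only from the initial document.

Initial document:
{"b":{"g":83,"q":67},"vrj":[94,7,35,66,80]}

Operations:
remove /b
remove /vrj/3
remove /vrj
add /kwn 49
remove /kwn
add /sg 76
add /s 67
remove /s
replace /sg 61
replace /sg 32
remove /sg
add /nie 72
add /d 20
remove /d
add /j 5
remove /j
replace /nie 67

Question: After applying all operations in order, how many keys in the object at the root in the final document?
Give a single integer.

Answer: 1

Derivation:
After op 1 (remove /b): {"vrj":[94,7,35,66,80]}
After op 2 (remove /vrj/3): {"vrj":[94,7,35,80]}
After op 3 (remove /vrj): {}
After op 4 (add /kwn 49): {"kwn":49}
After op 5 (remove /kwn): {}
After op 6 (add /sg 76): {"sg":76}
After op 7 (add /s 67): {"s":67,"sg":76}
After op 8 (remove /s): {"sg":76}
After op 9 (replace /sg 61): {"sg":61}
After op 10 (replace /sg 32): {"sg":32}
After op 11 (remove /sg): {}
After op 12 (add /nie 72): {"nie":72}
After op 13 (add /d 20): {"d":20,"nie":72}
After op 14 (remove /d): {"nie":72}
After op 15 (add /j 5): {"j":5,"nie":72}
After op 16 (remove /j): {"nie":72}
After op 17 (replace /nie 67): {"nie":67}
Size at the root: 1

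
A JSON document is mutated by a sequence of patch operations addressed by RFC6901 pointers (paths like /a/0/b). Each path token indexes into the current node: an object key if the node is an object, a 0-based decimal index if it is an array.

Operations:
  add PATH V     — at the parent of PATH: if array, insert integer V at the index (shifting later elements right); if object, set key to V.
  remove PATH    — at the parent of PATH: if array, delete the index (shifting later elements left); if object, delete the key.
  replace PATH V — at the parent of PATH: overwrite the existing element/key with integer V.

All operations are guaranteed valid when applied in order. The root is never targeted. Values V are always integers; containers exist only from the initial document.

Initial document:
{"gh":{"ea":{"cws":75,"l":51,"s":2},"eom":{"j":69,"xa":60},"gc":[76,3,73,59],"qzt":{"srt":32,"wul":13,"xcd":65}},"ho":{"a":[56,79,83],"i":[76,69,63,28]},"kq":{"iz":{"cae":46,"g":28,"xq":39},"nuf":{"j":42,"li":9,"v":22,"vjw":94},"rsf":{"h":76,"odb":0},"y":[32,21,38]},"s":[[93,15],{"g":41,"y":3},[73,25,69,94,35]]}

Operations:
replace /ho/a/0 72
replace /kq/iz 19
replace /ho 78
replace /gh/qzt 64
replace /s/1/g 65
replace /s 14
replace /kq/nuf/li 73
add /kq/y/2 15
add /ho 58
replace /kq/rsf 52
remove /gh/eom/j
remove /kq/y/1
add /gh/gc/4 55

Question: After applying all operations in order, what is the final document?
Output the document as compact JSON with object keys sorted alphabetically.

Answer: {"gh":{"ea":{"cws":75,"l":51,"s":2},"eom":{"xa":60},"gc":[76,3,73,59,55],"qzt":64},"ho":58,"kq":{"iz":19,"nuf":{"j":42,"li":73,"v":22,"vjw":94},"rsf":52,"y":[32,15,38]},"s":14}

Derivation:
After op 1 (replace /ho/a/0 72): {"gh":{"ea":{"cws":75,"l":51,"s":2},"eom":{"j":69,"xa":60},"gc":[76,3,73,59],"qzt":{"srt":32,"wul":13,"xcd":65}},"ho":{"a":[72,79,83],"i":[76,69,63,28]},"kq":{"iz":{"cae":46,"g":28,"xq":39},"nuf":{"j":42,"li":9,"v":22,"vjw":94},"rsf":{"h":76,"odb":0},"y":[32,21,38]},"s":[[93,15],{"g":41,"y":3},[73,25,69,94,35]]}
After op 2 (replace /kq/iz 19): {"gh":{"ea":{"cws":75,"l":51,"s":2},"eom":{"j":69,"xa":60},"gc":[76,3,73,59],"qzt":{"srt":32,"wul":13,"xcd":65}},"ho":{"a":[72,79,83],"i":[76,69,63,28]},"kq":{"iz":19,"nuf":{"j":42,"li":9,"v":22,"vjw":94},"rsf":{"h":76,"odb":0},"y":[32,21,38]},"s":[[93,15],{"g":41,"y":3},[73,25,69,94,35]]}
After op 3 (replace /ho 78): {"gh":{"ea":{"cws":75,"l":51,"s":2},"eom":{"j":69,"xa":60},"gc":[76,3,73,59],"qzt":{"srt":32,"wul":13,"xcd":65}},"ho":78,"kq":{"iz":19,"nuf":{"j":42,"li":9,"v":22,"vjw":94},"rsf":{"h":76,"odb":0},"y":[32,21,38]},"s":[[93,15],{"g":41,"y":3},[73,25,69,94,35]]}
After op 4 (replace /gh/qzt 64): {"gh":{"ea":{"cws":75,"l":51,"s":2},"eom":{"j":69,"xa":60},"gc":[76,3,73,59],"qzt":64},"ho":78,"kq":{"iz":19,"nuf":{"j":42,"li":9,"v":22,"vjw":94},"rsf":{"h":76,"odb":0},"y":[32,21,38]},"s":[[93,15],{"g":41,"y":3},[73,25,69,94,35]]}
After op 5 (replace /s/1/g 65): {"gh":{"ea":{"cws":75,"l":51,"s":2},"eom":{"j":69,"xa":60},"gc":[76,3,73,59],"qzt":64},"ho":78,"kq":{"iz":19,"nuf":{"j":42,"li":9,"v":22,"vjw":94},"rsf":{"h":76,"odb":0},"y":[32,21,38]},"s":[[93,15],{"g":65,"y":3},[73,25,69,94,35]]}
After op 6 (replace /s 14): {"gh":{"ea":{"cws":75,"l":51,"s":2},"eom":{"j":69,"xa":60},"gc":[76,3,73,59],"qzt":64},"ho":78,"kq":{"iz":19,"nuf":{"j":42,"li":9,"v":22,"vjw":94},"rsf":{"h":76,"odb":0},"y":[32,21,38]},"s":14}
After op 7 (replace /kq/nuf/li 73): {"gh":{"ea":{"cws":75,"l":51,"s":2},"eom":{"j":69,"xa":60},"gc":[76,3,73,59],"qzt":64},"ho":78,"kq":{"iz":19,"nuf":{"j":42,"li":73,"v":22,"vjw":94},"rsf":{"h":76,"odb":0},"y":[32,21,38]},"s":14}
After op 8 (add /kq/y/2 15): {"gh":{"ea":{"cws":75,"l":51,"s":2},"eom":{"j":69,"xa":60},"gc":[76,3,73,59],"qzt":64},"ho":78,"kq":{"iz":19,"nuf":{"j":42,"li":73,"v":22,"vjw":94},"rsf":{"h":76,"odb":0},"y":[32,21,15,38]},"s":14}
After op 9 (add /ho 58): {"gh":{"ea":{"cws":75,"l":51,"s":2},"eom":{"j":69,"xa":60},"gc":[76,3,73,59],"qzt":64},"ho":58,"kq":{"iz":19,"nuf":{"j":42,"li":73,"v":22,"vjw":94},"rsf":{"h":76,"odb":0},"y":[32,21,15,38]},"s":14}
After op 10 (replace /kq/rsf 52): {"gh":{"ea":{"cws":75,"l":51,"s":2},"eom":{"j":69,"xa":60},"gc":[76,3,73,59],"qzt":64},"ho":58,"kq":{"iz":19,"nuf":{"j":42,"li":73,"v":22,"vjw":94},"rsf":52,"y":[32,21,15,38]},"s":14}
After op 11 (remove /gh/eom/j): {"gh":{"ea":{"cws":75,"l":51,"s":2},"eom":{"xa":60},"gc":[76,3,73,59],"qzt":64},"ho":58,"kq":{"iz":19,"nuf":{"j":42,"li":73,"v":22,"vjw":94},"rsf":52,"y":[32,21,15,38]},"s":14}
After op 12 (remove /kq/y/1): {"gh":{"ea":{"cws":75,"l":51,"s":2},"eom":{"xa":60},"gc":[76,3,73,59],"qzt":64},"ho":58,"kq":{"iz":19,"nuf":{"j":42,"li":73,"v":22,"vjw":94},"rsf":52,"y":[32,15,38]},"s":14}
After op 13 (add /gh/gc/4 55): {"gh":{"ea":{"cws":75,"l":51,"s":2},"eom":{"xa":60},"gc":[76,3,73,59,55],"qzt":64},"ho":58,"kq":{"iz":19,"nuf":{"j":42,"li":73,"v":22,"vjw":94},"rsf":52,"y":[32,15,38]},"s":14}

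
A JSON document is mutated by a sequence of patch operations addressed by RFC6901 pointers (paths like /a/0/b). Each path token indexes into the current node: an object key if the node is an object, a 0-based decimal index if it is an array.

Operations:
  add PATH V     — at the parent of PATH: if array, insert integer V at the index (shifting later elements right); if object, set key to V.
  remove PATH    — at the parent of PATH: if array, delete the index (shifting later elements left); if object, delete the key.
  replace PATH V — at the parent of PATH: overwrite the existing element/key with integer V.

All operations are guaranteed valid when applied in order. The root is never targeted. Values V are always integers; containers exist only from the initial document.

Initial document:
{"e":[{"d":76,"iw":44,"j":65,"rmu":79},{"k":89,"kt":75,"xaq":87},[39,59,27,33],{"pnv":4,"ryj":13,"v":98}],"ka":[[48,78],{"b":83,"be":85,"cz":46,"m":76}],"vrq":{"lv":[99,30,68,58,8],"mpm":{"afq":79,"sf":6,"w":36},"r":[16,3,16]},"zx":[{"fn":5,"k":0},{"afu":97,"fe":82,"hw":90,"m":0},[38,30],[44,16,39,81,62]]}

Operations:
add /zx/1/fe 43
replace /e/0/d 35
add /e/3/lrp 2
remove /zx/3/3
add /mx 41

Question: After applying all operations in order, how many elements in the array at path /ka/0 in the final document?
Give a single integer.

Answer: 2

Derivation:
After op 1 (add /zx/1/fe 43): {"e":[{"d":76,"iw":44,"j":65,"rmu":79},{"k":89,"kt":75,"xaq":87},[39,59,27,33],{"pnv":4,"ryj":13,"v":98}],"ka":[[48,78],{"b":83,"be":85,"cz":46,"m":76}],"vrq":{"lv":[99,30,68,58,8],"mpm":{"afq":79,"sf":6,"w":36},"r":[16,3,16]},"zx":[{"fn":5,"k":0},{"afu":97,"fe":43,"hw":90,"m":0},[38,30],[44,16,39,81,62]]}
After op 2 (replace /e/0/d 35): {"e":[{"d":35,"iw":44,"j":65,"rmu":79},{"k":89,"kt":75,"xaq":87},[39,59,27,33],{"pnv":4,"ryj":13,"v":98}],"ka":[[48,78],{"b":83,"be":85,"cz":46,"m":76}],"vrq":{"lv":[99,30,68,58,8],"mpm":{"afq":79,"sf":6,"w":36},"r":[16,3,16]},"zx":[{"fn":5,"k":0},{"afu":97,"fe":43,"hw":90,"m":0},[38,30],[44,16,39,81,62]]}
After op 3 (add /e/3/lrp 2): {"e":[{"d":35,"iw":44,"j":65,"rmu":79},{"k":89,"kt":75,"xaq":87},[39,59,27,33],{"lrp":2,"pnv":4,"ryj":13,"v":98}],"ka":[[48,78],{"b":83,"be":85,"cz":46,"m":76}],"vrq":{"lv":[99,30,68,58,8],"mpm":{"afq":79,"sf":6,"w":36},"r":[16,3,16]},"zx":[{"fn":5,"k":0},{"afu":97,"fe":43,"hw":90,"m":0},[38,30],[44,16,39,81,62]]}
After op 4 (remove /zx/3/3): {"e":[{"d":35,"iw":44,"j":65,"rmu":79},{"k":89,"kt":75,"xaq":87},[39,59,27,33],{"lrp":2,"pnv":4,"ryj":13,"v":98}],"ka":[[48,78],{"b":83,"be":85,"cz":46,"m":76}],"vrq":{"lv":[99,30,68,58,8],"mpm":{"afq":79,"sf":6,"w":36},"r":[16,3,16]},"zx":[{"fn":5,"k":0},{"afu":97,"fe":43,"hw":90,"m":0},[38,30],[44,16,39,62]]}
After op 5 (add /mx 41): {"e":[{"d":35,"iw":44,"j":65,"rmu":79},{"k":89,"kt":75,"xaq":87},[39,59,27,33],{"lrp":2,"pnv":4,"ryj":13,"v":98}],"ka":[[48,78],{"b":83,"be":85,"cz":46,"m":76}],"mx":41,"vrq":{"lv":[99,30,68,58,8],"mpm":{"afq":79,"sf":6,"w":36},"r":[16,3,16]},"zx":[{"fn":5,"k":0},{"afu":97,"fe":43,"hw":90,"m":0},[38,30],[44,16,39,62]]}
Size at path /ka/0: 2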